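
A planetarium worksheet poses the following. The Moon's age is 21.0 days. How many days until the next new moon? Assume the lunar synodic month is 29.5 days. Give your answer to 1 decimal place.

8.5 days

One full lunation from the last new moon is 29.5 d; remaining = 29.5 − 21.0 = 8.500 d.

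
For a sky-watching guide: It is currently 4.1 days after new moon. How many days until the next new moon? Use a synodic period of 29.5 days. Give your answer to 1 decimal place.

25.4 days

One full lunation from the last new moon is 29.5 d; remaining = 29.5 − 4.1 = 25.400 d.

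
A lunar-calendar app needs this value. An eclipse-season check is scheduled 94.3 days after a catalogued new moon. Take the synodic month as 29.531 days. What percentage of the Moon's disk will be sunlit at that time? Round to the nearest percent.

94.3 d spans 3 complete synodic months (3 × 29.531 = 88.59 d) plus 5.71 d.
Phase angle: θ = 360°·(5.71 d)/(29.531 d) = 69.6°.
cos 69.6° = 0.349, so f = (1 − 0.349)/2 = 0.325, so 33%.

33%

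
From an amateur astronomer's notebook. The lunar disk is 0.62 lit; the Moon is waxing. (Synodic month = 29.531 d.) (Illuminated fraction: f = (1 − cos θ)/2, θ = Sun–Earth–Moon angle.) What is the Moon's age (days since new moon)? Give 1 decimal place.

8.5 days

cos θ = 1 − 2f = -0.240, giving a principal value of 103.9°.
Before full moon the principal value applies: θ = 103.9°.
Age = 29.531 × 103.9°/360° ≈ 8.52 days.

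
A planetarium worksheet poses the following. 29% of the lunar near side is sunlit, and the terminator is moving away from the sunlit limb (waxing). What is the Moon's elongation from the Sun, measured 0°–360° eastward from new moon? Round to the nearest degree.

cos θ = 1 − 2f = 0.420, giving a principal value of 65.2°.
The Moon is waxing (0°–180°), so θ = 65.2° directly.

65°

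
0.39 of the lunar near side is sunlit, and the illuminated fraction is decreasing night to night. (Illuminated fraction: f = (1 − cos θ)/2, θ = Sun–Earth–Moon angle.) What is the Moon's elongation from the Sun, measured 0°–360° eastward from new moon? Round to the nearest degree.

Invert f = (1 − cos θ)/2 to get cos θ = 1 − 2(0.39) = 0.220, hence θ₀ = arccos 0.220 = 77.3°.
Waning ⇒ past full, so θ = 360° − 77.3° = 282.7°.

283°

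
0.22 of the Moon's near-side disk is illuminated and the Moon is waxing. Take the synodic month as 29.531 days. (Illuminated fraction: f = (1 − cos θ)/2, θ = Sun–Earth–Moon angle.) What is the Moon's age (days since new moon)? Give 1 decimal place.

cos θ = 1 − 2f = 0.560, giving a principal value of 55.9°.
The Moon is waxing (0°–180°), so θ = 55.9° directly.
Age = 29.531 × 55.9°/360° ≈ 4.59 days.

4.6 days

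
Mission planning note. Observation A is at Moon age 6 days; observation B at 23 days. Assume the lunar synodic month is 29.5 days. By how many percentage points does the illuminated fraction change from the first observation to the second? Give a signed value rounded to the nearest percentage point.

+5 pp

θ₁ = 360° × 6/29.5 = 73.2°, f₁ = (1 − cos θ₁)/2 = 0.356.
θ₂ = 360° × 23/29.5 = 280.7°, f₂ = (1 − cos θ₂)/2 = 0.407.
Change = f₂ − f₁ = +0.052 → +5 percentage points.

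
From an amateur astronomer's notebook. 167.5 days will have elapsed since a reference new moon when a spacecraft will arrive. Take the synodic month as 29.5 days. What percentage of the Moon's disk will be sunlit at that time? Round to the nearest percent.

167.5 d spans 5 complete synodic months (5 × 29.5 = 147.50 d) plus 20.00 d.
The Moon has covered 20.00/29.5 of its cycle, so θ ≈ 360° × 20.00/29.5 = 244.1°.
cos 244.1° = (-0.437), so f = (1 − (-0.437))/2 = 0.719, so 72%.

72%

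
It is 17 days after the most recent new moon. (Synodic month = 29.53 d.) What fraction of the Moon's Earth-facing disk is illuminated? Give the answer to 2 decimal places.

Phase angle: θ = 360°·(17 d)/(29.53 d) = 207.2°.
cos 207.2° = (-0.889), so f = (1 − (-0.889))/2 = 0.945.

0.94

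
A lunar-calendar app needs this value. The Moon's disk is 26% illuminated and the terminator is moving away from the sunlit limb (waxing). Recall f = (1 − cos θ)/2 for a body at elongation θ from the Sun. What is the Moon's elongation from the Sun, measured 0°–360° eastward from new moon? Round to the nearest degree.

cos θ = 1 − 2f = 0.480, giving a principal value of 61.3°.
The Moon is waxing (0°–180°), so θ = 61.3° directly.

61°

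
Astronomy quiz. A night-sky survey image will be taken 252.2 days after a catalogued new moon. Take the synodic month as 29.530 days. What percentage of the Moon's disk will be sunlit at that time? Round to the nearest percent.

252.2/29.530 = 8.540 lunations, so 8 complete cycles and 15.96 d into the next.
Elongation θ = 360° × 15.96/29.530 ≈ 194.6°.
cos 194.6° = (-0.968), so f = (1 − (-0.968))/2 = 0.984, so 98%.

98%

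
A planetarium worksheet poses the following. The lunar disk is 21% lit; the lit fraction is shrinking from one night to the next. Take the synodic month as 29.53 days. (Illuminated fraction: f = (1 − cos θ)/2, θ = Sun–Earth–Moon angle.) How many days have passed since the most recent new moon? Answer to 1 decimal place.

cos θ = 1 − 2f = 0.580, giving a principal value of 54.5°.
A waning Moon lies in 180°–360°, so θ = 360° − 54.5° = 305.5°.
Age = 29.53 × 305.5°/360° ≈ 25.06 days.

25.1 days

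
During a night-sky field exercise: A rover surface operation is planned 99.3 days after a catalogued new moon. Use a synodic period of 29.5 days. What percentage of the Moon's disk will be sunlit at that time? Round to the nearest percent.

83%

Reduce mod P: 99.3 − 3×29.5 = 10.80 d into the current lunation.
The Moon has covered 10.80/29.5 of its cycle, so θ ≈ 360° × 10.80/29.5 = 131.8°.
Illuminated fraction = (1 − cos 131.8°)/2 = (1 − (-0.666))/2 ≈ 0.833, so 83%.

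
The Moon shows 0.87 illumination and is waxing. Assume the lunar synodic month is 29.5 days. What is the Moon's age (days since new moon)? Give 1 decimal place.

From f = (1 − cos θ)/2: cos θ = 1 − 2×0.87 = -0.740; arccos → 137.7°.
The Moon is waxing (0°–180°), so θ = 137.7° directly.
Age = 29.5 × 137.7°/360° ≈ 11.29 days.

11.3 days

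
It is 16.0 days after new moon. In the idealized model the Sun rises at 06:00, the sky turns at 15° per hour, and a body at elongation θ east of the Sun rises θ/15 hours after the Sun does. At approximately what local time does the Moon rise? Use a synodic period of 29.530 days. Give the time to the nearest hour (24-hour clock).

19:00

Phase angle: θ = 360°·(16.0 d)/(29.530 d) = 195.1°.
Delay after the Sun = 195.1° / (15°/h) ≈ 13.00 h.
06:00 + 13.00 h ≈ 19:00 → 19:00 to the nearest hour.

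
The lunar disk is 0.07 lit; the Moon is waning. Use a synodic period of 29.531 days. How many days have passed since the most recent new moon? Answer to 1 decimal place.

27.0 days

From f = (1 − cos θ)/2: cos θ = 1 − 2×0.07 = 0.860; arccos → 30.7°.
Since the Moon is past full (waning), take the reflex angle: θ = 360° − 30.7° = 329.3°.
At 360°/29.531 d per day, 329.3° corresponds to 27.01 days.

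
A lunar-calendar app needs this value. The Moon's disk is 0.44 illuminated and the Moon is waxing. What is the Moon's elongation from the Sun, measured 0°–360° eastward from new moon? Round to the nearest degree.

83°

From f = (1 − cos θ)/2: cos θ = 1 − 2×0.44 = 0.120; arccos → 83.1°.
The Moon is waxing (0°–180°), so θ = 83.1° directly.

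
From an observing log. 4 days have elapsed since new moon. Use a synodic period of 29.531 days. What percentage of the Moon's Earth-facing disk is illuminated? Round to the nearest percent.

17%

Elongation θ = 360° × 4/29.531 ≈ 48.8°.
cos 48.8° = 0.659, so f = (1 − 0.659)/2 = 0.170, so 17%.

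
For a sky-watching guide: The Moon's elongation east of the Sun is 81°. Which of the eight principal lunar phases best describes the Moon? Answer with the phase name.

81° lies in the first quarter sector of the 8-phase cycle.

first quarter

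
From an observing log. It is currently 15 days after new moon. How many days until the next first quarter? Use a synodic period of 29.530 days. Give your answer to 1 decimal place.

21.9 days

First quarter occurs at elongation 90°, i.e. at age 29.530 × 90/360 = 7.383 d.
Already past this cycle's first quarter; the next is at 7.383 + 29.530 = 36.913 d, so 36.913 − 15 = 21.913 days.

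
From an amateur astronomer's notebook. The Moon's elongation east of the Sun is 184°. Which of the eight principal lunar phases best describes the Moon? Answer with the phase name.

full moon

The full moon sector spans roughly 158°–202°; 184° falls inside it.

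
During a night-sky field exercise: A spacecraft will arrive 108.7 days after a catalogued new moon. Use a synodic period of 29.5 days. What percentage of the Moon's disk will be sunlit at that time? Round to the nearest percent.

108.7 d spans 3 complete synodic months (3 × 29.5 = 88.50 d) plus 20.20 d.
Elongation θ = 360° × 20.20/29.5 ≈ 246.5°.
With cos θ = (-0.399), the lit fraction is (1 − (-0.399))/2 ≈ 0.699, so 70%.

70%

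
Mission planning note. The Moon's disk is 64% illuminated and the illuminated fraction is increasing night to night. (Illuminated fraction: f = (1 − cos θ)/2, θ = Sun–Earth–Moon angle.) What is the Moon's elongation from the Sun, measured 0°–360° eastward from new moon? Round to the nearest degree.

From f = (1 − cos θ)/2: cos θ = 1 − 2×0.64 = -0.280; arccos → 106.3°.
The Moon is waxing (0°–180°), so θ = 106.3° directly.

106°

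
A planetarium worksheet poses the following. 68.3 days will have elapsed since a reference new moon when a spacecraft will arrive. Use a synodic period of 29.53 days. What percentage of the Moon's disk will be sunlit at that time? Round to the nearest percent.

Reduce mod P: 68.3 − 2×29.53 = 9.24 d into the current lunation.
Phase angle: θ = 360°·(9.24 d)/(29.53 d) = 112.6°.
Illuminated fraction = (1 − cos 112.6°)/2 = (1 − (-0.385))/2 ≈ 0.693, so 69%.

69%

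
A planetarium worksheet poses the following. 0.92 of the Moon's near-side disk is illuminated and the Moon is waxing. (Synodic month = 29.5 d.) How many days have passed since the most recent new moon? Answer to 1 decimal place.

cos θ = 1 − 2f = -0.840, giving a principal value of 147.1°.
Before full moon the principal value applies: θ = 147.1°.
That fraction of the synodic month is 147.1/360 × 29.5 d ≈ 12.06 d.

12.1 days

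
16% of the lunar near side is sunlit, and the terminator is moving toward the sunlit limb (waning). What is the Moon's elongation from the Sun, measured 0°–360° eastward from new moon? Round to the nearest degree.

313°

Invert f = (1 − cos θ)/2 to get cos θ = 1 − 2(0.16) = 0.680, hence θ₀ = arccos 0.680 = 47.2°.
A waning Moon lies in 180°–360°, so θ = 360° − 47.2° = 312.8°.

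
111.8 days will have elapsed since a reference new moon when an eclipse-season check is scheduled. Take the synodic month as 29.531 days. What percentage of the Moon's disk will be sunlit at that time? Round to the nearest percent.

39%

Reduce mod P: 111.8 − 3×29.531 = 23.21 d into the current lunation.
Elongation θ = 360° × 23.21/29.531 ≈ 282.9°.
cos 282.9° = 0.223, so f = (1 − 0.223)/2 = 0.388, so 39%.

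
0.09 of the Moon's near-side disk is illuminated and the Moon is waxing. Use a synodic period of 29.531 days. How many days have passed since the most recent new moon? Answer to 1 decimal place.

From f = (1 − cos θ)/2: cos θ = 1 − 2×0.09 = 0.820; arccos → 34.9°.
Before full moon the principal value applies: θ = 34.9°.
At 360°/29.531 d per day, 34.9° corresponds to 2.86 days.

2.9 days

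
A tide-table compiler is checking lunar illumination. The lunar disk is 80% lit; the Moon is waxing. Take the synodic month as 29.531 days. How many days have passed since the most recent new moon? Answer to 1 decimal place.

10.4 days

From f = (1 − cos θ)/2: cos θ = 1 − 2×0.80 = -0.600; arccos → 126.9°.
The Moon is waxing (0°–180°), so θ = 126.9° directly.
Age = 29.531 × 126.9°/360° ≈ 10.41 days.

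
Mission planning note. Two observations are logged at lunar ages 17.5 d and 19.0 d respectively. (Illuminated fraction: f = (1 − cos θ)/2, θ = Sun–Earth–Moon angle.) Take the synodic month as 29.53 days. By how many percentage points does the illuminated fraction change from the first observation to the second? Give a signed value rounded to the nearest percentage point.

-11 pp

θ₁ = 360° × 17.5/29.53 = 213.3°, f₁ = (1 − cos θ₁)/2 = 0.918.
θ₂ = 360° × 19.0/29.53 = 231.6°, f₂ = (1 − cos θ₂)/2 = 0.810.
Change = f₂ − f₁ = -0.107 → -11 percentage points.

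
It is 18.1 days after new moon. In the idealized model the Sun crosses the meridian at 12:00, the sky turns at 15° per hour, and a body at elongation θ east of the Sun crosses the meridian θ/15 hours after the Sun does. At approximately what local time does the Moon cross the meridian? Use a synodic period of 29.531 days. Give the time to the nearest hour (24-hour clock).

The Moon has covered 18.1/29.531 of its cycle, so θ ≈ 360° × 18.1/29.531 = 220.6°.
Delay after the Sun = 220.6° / (15°/h) ≈ 14.71 h.
12:00 + 14.71 h ≈ 02:43 → 03:00 to the nearest hour.

03:00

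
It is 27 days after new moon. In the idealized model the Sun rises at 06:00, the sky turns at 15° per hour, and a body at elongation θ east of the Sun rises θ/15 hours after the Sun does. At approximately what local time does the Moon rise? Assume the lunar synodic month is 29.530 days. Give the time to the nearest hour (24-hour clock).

04:00

The Moon has covered 27/29.530 of its cycle, so θ ≈ 360° × 27/29.530 = 329.2°.
Delay after the Sun = 329.2° / (15°/h) ≈ 21.94 h.
06:00 + 21.94 h ≈ 03:57 → 04:00 to the nearest hour.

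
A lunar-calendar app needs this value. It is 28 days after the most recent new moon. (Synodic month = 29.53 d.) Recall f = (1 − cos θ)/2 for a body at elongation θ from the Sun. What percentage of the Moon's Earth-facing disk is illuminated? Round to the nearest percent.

3%

The Moon has covered 28/29.53 of its cycle, so θ ≈ 360° × 28/29.53 = 341.3°.
cos 341.3° = 0.947, so f = (1 − 0.947)/2 = 0.026, so 3%.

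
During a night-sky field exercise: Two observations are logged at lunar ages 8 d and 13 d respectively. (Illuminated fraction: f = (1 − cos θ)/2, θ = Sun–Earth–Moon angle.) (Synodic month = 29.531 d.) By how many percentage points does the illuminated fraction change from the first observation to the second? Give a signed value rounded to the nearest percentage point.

+40 pp

First observation: θ = 360°·8/29.531 = 97.5°, so f = 0.565.
Second observation: θ = 158.5°, f = 0.965.
Δf = 0.965 − 0.565 = +0.400, i.e. +40 pp.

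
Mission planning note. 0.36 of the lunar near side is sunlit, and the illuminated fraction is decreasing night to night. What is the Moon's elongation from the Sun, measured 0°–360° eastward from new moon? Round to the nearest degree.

From f = (1 − cos θ)/2: cos θ = 1 − 2×0.36 = 0.280; arccos → 73.7°.
Waning ⇒ past full, so θ = 360° − 73.7° = 286.3°.

286°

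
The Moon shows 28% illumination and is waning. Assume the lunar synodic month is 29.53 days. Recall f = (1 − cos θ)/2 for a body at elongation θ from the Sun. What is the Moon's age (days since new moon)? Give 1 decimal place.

From f = (1 − cos θ)/2: cos θ = 1 − 2×0.28 = 0.440; arccos → 63.9°.
Since the Moon is past full (waning), take the reflex angle: θ = 360° − 63.9° = 296.1°.
Age = 29.53 × 296.1°/360° ≈ 24.29 days.

24.3 days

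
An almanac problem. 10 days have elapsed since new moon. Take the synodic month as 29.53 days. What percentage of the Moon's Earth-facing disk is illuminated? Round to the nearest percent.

The Moon has covered 10/29.53 of its cycle, so θ ≈ 360° × 10/29.53 = 121.9°.
cos 121.9° = (-0.529), so f = (1 − (-0.529))/2 = 0.764, so 76%.

76%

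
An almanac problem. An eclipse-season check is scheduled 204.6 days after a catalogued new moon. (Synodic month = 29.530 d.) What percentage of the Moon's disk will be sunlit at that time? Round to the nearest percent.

5%

204.6 d spans 6 complete synodic months (6 × 29.530 = 177.18 d) plus 27.42 d.
Elongation θ = 360° × 27.42/29.530 ≈ 334.3°.
With cos θ = 0.901, the lit fraction is (1 − 0.901)/2 ≈ 0.050, so 5%.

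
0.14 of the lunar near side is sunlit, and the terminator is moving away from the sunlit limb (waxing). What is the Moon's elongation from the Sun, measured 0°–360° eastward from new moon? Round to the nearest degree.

From f = (1 − cos θ)/2: cos θ = 1 − 2×0.14 = 0.720; arccos → 43.9°.
Before full moon the principal value applies: θ = 43.9°.

44°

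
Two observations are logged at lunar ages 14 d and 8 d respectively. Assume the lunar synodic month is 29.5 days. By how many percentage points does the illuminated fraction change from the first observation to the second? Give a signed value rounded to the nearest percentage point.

θ₁ = 360° × 14/29.5 = 170.8°, f₁ = (1 − cos θ₁)/2 = 0.994.
θ₂ = 360° × 8/29.5 = 97.6°, f₂ = (1 − cos θ₂)/2 = 0.566.
Change = f₂ − f₁ = -0.427 → -43 percentage points.

-43 percentage points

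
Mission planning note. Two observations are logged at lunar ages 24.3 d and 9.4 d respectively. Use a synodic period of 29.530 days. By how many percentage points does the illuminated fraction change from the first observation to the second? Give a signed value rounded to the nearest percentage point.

+43 pp

First observation: θ = 360°·24.3/29.530 = 296.2°, so f = 0.279.
Second observation: θ = 114.6°, f = 0.708.
Δf = 0.708 − 0.279 = +0.429, i.e. +43 pp.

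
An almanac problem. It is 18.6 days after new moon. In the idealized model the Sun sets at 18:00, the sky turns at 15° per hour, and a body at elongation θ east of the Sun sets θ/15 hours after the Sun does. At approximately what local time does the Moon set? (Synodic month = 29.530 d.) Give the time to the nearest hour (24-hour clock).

09:00

Phase angle: θ = 360°·(18.6 d)/(29.530 d) = 226.8°.
The Moon trails the Sun by θ/15 = 226.8/15 ≈ 15.12 hours.
18:00 + 15.12 h ≈ 09:07 → 09:00 to the nearest hour.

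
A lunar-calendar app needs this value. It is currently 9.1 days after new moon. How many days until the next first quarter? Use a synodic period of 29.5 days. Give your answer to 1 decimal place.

First quarter occurs at elongation 90°, i.e. at age 29.5 × 90/360 = 7.375 d.
Already past this cycle's first quarter; the next is at 7.375 + 29.5 = 36.875 d, so 36.875 − 9.1 = 27.775 days.

27.8 days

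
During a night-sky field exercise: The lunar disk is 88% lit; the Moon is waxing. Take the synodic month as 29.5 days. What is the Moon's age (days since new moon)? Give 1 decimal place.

11.4 days

Invert f = (1 − cos θ)/2 to get cos θ = 1 − 2(0.88) = -0.760, hence θ₀ = arccos -0.760 = 139.5°.
Waxing ⇒ before full, so θ = 139.5°.
At 360°/29.5 d per day, 139.5° corresponds to 11.43 days.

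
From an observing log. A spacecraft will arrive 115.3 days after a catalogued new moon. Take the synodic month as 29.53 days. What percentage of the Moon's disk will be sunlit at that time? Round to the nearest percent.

9%

Reduce mod P: 115.3 − 3×29.53 = 26.71 d into the current lunation.
Elongation θ = 360° × 26.71/29.53 ≈ 325.6°.
With cos θ = 0.825, the lit fraction is (1 − 0.825)/2 ≈ 0.087, so 9%.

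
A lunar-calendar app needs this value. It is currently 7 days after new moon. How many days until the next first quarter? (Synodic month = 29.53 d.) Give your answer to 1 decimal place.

First quarter occurs at elongation 90°, i.e. at age 29.53 × 90/360 = 7.383 d.
So 0.383 days remain (7.383 − 7).

0.4 days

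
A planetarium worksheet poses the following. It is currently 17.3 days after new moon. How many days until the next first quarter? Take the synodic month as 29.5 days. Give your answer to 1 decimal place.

19.6 days

First quarter occurs at elongation 90°, i.e. at age 29.5 × 90/360 = 7.375 d.
This lunation's first quarter (7.375 d) has passed, so add one period: 36.875 − 17.3 = 19.575 days.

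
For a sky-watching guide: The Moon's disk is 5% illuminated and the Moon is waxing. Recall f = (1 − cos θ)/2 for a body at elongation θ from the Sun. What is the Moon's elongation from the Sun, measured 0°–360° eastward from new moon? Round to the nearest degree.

26°

From f = (1 − cos θ)/2: cos θ = 1 − 2×0.05 = 0.900; arccos → 25.8°.
The Moon is waxing (0°–180°), so θ = 25.8° directly.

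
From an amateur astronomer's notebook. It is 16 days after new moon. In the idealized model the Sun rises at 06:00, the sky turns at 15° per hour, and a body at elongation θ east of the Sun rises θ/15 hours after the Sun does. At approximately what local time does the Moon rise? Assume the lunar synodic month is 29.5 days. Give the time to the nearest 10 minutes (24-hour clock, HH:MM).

Elongation θ = 360° × 16/29.5 ≈ 195.3°.
The Moon trails the Sun by θ/15 = 195.3/15 ≈ 13.02 hours.
06:00 + 13.017 h ≈ 19:01 → 19:00 to the nearest ten minutes.

19:00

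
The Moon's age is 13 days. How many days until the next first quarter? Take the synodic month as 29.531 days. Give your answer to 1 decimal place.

First quarter is 0.25 of the way through the cycle: age 0.25 × 29.531 = 7.383 d.
Already past this cycle's first quarter; the next is at 7.383 + 29.531 = 36.914 d, so 36.914 − 13 = 23.914 days.

23.9 days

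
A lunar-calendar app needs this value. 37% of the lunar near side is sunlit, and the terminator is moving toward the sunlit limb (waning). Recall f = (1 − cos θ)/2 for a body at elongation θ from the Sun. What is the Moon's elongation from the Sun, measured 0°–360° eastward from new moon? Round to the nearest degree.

285°

Invert f = (1 − cos θ)/2 to get cos θ = 1 − 2(0.37) = 0.260, hence θ₀ = arccos 0.260 = 74.9°.
Since the Moon is past full (waning), take the reflex angle: θ = 360° − 74.9° = 285.1°.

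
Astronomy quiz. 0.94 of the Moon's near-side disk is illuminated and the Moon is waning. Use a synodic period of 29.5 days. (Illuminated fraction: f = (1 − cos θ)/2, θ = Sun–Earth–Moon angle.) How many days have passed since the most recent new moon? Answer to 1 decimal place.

17.1 days

From f = (1 − cos θ)/2: cos θ = 1 − 2×0.94 = -0.880; arccos → 151.6°.
Waning ⇒ past full, so θ = 360° − 151.6° = 208.4°.
At 360°/29.5 d per day, 208.4° corresponds to 17.07 days.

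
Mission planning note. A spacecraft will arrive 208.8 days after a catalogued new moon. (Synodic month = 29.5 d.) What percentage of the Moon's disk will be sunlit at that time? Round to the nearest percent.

Reduce mod P: 208.8 − 7×29.5 = 2.30 d into the current lunation.
Phase angle: θ = 360°·(2.30 d)/(29.5 d) = 28.1°.
With cos θ = 0.882, the lit fraction is (1 − 0.882)/2 ≈ 0.059, so 6%.

6%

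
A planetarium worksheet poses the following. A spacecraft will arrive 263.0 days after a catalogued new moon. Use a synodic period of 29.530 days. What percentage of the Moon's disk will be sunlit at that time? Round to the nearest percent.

8%

263.0/29.530 = 8.906 lunations, so 8 complete cycles and 26.76 d into the next.
Elongation θ = 360° × 26.76/29.530 ≈ 326.2°.
Illuminated fraction = (1 − cos 326.2°)/2 = (1 − 0.831)/2 ≈ 0.084, so 8%.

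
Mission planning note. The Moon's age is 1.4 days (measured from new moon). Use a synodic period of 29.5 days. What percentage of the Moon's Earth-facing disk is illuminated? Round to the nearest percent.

2%

Elongation θ = 360° × 1.4/29.5 ≈ 17.1°.
cos 17.1° = 0.956, so f = (1 − 0.956)/2 = 0.022, so 2%.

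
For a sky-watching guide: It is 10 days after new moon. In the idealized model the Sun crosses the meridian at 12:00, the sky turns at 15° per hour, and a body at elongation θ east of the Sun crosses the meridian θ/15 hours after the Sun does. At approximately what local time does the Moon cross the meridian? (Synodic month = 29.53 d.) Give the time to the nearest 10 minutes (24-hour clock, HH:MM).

20:10

Phase angle: θ = 360°·(10 d)/(29.53 d) = 121.9°.
At 15° of sky rotation per hour, 121.9° corresponds to a 8.13 h lag.
12:00 + 8.127 h ≈ 20:08 → 20:10 to the nearest ten minutes.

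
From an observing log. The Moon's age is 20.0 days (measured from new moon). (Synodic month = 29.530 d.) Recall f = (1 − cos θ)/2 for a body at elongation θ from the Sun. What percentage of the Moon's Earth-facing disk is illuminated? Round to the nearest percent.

72%

The Moon has covered 20.0/29.530 of its cycle, so θ ≈ 360° × 20.0/29.530 = 243.8°.
Illuminated fraction = (1 − cos 243.8°)/2 = (1 − (-0.441))/2 ≈ 0.721, so 72%.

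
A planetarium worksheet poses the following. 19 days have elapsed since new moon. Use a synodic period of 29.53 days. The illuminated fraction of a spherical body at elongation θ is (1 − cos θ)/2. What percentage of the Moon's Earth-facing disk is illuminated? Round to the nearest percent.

81%

The Moon has covered 19/29.53 of its cycle, so θ ≈ 360° × 19/29.53 = 231.6°.
Illuminated fraction = (1 − cos 231.6°)/2 = (1 − (-0.621))/2 ≈ 0.810, so 81%.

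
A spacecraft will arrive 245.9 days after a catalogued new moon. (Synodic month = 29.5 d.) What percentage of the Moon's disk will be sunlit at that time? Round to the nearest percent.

76%

245.9 d spans 8 complete synodic months (8 × 29.5 = 236.00 d) plus 9.90 d.
Phase angle: θ = 360°·(9.90 d)/(29.5 d) = 120.8°.
Illuminated fraction = (1 − cos 120.8°)/2 = (1 − (-0.512))/2 ≈ 0.756, so 76%.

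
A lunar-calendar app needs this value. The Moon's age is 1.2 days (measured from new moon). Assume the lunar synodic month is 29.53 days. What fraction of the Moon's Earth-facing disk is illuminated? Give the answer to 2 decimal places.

Phase angle: θ = 360°·(1.2 d)/(29.53 d) = 14.6°.
Illuminated fraction = (1 − cos 14.6°)/2 = (1 − 0.968)/2 ≈ 0.016.

0.02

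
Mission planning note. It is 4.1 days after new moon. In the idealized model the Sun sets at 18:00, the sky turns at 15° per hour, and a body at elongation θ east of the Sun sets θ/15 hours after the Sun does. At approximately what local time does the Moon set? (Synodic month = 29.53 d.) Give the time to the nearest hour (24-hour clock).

21:00

The Moon has covered 4.1/29.53 of its cycle, so θ ≈ 360° × 4.1/29.53 = 50.0°.
At 15° of sky rotation per hour, 50.0° corresponds to a 3.33 h lag.
18:00 + 3.33 h ≈ 21:20 → 21:00 to the nearest hour.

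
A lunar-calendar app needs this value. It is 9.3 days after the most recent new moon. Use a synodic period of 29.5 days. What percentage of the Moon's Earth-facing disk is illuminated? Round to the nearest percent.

Elongation θ = 360° × 9.3/29.5 ≈ 113.5°.
cos 113.5° = (-0.399), so f = (1 − (-0.399))/2 = 0.699, so 70%.

70%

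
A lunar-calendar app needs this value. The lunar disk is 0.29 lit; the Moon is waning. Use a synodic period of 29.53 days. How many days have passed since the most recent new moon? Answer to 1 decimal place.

24.2 days

cos θ = 1 − 2f = 0.420, giving a principal value of 65.2°.
Waning ⇒ past full, so θ = 360° − 65.2° = 294.8°.
That fraction of the synodic month is 294.8/360 × 29.53 d ≈ 24.18 d.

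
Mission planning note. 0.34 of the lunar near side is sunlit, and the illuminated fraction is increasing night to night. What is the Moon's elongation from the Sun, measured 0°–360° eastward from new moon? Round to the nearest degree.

71°

cos θ = 1 − 2f = 0.320, giving a principal value of 71.3°.
Before full moon the principal value applies: θ = 71.3°.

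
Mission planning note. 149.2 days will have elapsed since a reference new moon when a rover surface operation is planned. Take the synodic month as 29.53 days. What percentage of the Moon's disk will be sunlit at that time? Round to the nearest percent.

3%

Reduce mod P: 149.2 − 5×29.53 = 1.55 d into the current lunation.
The Moon has covered 1.55/29.53 of its cycle, so θ ≈ 360° × 1.55/29.53 = 18.9°.
cos 18.9° = 0.946, so f = (1 − 0.946)/2 = 0.027, so 3%.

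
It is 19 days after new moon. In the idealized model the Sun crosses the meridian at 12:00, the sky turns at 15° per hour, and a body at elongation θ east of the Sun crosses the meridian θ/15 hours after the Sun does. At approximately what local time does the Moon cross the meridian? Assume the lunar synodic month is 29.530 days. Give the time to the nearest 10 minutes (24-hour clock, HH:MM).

03:30

The Moon has covered 19/29.530 of its cycle, so θ ≈ 360° × 19/29.530 = 231.6°.
The Moon trails the Sun by θ/15 = 231.6/15 ≈ 15.44 hours.
12:00 + 15.442 h ≈ 03:27 → 03:30 to the nearest ten minutes.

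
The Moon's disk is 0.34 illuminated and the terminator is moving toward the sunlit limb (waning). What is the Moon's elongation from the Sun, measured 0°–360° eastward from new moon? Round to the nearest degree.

From f = (1 − cos θ)/2: cos θ = 1 − 2×0.34 = 0.320; arccos → 71.3°.
A waning Moon lies in 180°–360°, so θ = 360° − 71.3° = 288.7°.

289°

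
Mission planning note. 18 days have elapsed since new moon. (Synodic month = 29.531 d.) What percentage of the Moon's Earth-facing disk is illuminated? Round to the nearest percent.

89%

Elongation θ = 360° × 18/29.531 ≈ 219.4°.
With cos θ = (-0.772), the lit fraction is (1 − (-0.772))/2 ≈ 0.886, so 89%.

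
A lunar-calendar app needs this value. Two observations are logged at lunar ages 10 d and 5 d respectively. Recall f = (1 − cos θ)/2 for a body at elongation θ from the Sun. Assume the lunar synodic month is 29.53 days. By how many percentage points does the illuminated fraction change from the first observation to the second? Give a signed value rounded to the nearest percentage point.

θ₁ = 360° × 10/29.53 = 121.9°, f₁ = (1 − cos θ₁)/2 = 0.764.
θ₂ = 360° × 5/29.53 = 61.0°, f₂ = (1 − cos θ₂)/2 = 0.257.
Change = f₂ − f₁ = -0.507 → -51 percentage points.

-51 pp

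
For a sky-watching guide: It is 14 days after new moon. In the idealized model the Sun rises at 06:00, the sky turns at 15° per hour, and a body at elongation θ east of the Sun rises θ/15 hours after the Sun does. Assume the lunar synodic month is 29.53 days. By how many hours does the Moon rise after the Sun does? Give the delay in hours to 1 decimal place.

Phase angle: θ = 360°·(14 d)/(29.53 d) = 170.7°.
The Moon trails the Sun by θ/15 = 170.7/15 ≈ 11.38 hours.
So the Moon rises 11.38 h after the Sun.

11.4 h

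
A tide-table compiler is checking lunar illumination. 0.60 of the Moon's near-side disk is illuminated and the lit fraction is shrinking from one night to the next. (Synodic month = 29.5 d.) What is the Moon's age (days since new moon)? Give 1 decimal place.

From f = (1 − cos θ)/2: cos θ = 1 − 2×0.60 = -0.200; arccos → 101.5°.
Waning ⇒ past full, so θ = 360° − 101.5° = 258.5°.
At 360°/29.5 d per day, 258.5° corresponds to 21.18 days.

21.2 days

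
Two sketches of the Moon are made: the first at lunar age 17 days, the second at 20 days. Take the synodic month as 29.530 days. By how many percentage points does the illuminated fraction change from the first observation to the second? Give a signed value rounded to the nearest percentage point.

-22 percentage points

θ₁ = 360° × 17/29.530 = 207.2°, f₁ = (1 − cos θ₁)/2 = 0.945.
θ₂ = 360° × 20/29.530 = 243.8°, f₂ = (1 − cos θ₂)/2 = 0.721.
Change = f₂ − f₁ = -0.224 → -22 percentage points.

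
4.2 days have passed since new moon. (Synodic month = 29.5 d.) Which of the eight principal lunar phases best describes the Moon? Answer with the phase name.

waxing crescent

At 4.2/29.5 of the cycle, θ ≈ 51° — the waxing crescent range.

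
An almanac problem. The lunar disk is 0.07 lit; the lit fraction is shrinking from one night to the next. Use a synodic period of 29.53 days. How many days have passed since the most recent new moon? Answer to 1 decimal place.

cos θ = 1 − 2f = 0.860, giving a principal value of 30.7°.
Waning ⇒ past full, so θ = 360° − 30.7° = 329.3°.
At 360°/29.53 d per day, 329.3° corresponds to 27.01 days.

27.0 days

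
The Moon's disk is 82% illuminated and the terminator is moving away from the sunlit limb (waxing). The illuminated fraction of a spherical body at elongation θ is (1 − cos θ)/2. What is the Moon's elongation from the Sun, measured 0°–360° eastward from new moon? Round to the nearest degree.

130°

cos θ = 1 − 2f = -0.640, giving a principal value of 129.8°.
Before full moon the principal value applies: θ = 129.8°.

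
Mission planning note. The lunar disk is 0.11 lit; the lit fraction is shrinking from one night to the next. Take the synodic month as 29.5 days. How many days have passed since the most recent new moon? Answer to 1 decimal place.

26.3 days

From f = (1 − cos θ)/2: cos θ = 1 − 2×0.11 = 0.780; arccos → 38.7°.
Since the Moon is past full (waning), take the reflex angle: θ = 360° − 38.7° = 321.3°.
At 360°/29.5 d per day, 321.3° corresponds to 26.33 days.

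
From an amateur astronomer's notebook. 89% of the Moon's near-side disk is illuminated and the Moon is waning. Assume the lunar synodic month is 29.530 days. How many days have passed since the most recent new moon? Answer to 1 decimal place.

17.9 days

cos θ = 1 − 2f = -0.780, giving a principal value of 141.3°.
A waning Moon lies in 180°–360°, so θ = 360° − 141.3° = 218.7°.
At 360°/29.530 d per day, 218.7° corresponds to 17.94 days.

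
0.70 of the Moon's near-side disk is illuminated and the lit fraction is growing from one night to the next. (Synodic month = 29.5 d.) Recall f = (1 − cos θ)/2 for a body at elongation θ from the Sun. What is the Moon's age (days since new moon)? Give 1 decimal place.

9.3 days

From f = (1 − cos θ)/2: cos θ = 1 − 2×0.70 = -0.400; arccos → 113.6°.
Waxing ⇒ before full, so θ = 113.6°.
That fraction of the synodic month is 113.6/360 × 29.5 d ≈ 9.31 d.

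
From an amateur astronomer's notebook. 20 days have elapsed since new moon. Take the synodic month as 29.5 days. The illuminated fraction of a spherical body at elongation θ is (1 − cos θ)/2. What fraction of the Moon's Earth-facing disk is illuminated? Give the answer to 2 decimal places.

Elongation θ = 360° × 20/29.5 ≈ 244.1°.
cos 244.1° = (-0.437), so f = (1 − (-0.437))/2 = 0.719.

0.72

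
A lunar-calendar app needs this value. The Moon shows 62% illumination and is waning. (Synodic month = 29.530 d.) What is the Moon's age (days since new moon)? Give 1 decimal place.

Invert f = (1 − cos θ)/2 to get cos θ = 1 − 2(0.62) = -0.240, hence θ₀ = arccos -0.240 = 103.9°.
A waning Moon lies in 180°–360°, so θ = 360° − 103.9° = 256.1°.
Age = 29.530 × 256.1°/360° ≈ 21.01 days.

21.0 days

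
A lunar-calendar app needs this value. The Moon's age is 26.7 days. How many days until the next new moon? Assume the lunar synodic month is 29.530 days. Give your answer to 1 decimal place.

One full lunation from the last new moon is 29.530 d; remaining = 29.530 − 26.7 = 2.830 d.

2.8 days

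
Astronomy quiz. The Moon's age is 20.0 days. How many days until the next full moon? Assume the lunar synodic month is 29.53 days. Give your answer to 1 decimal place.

Full moon occurs at elongation 180°, i.e. at age 29.53 × 180/360 = 14.765 d.
This lunation's full moon (14.765 d) has passed, so add one period: 44.295 − 20.0 = 24.295 days.

24.3 days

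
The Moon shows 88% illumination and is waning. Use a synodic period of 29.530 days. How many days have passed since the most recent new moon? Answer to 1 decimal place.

18.1 days

From f = (1 − cos θ)/2: cos θ = 1 − 2×0.88 = -0.760; arccos → 139.5°.
A waning Moon lies in 180°–360°, so θ = 360° − 139.5° = 220.5°.
At 360°/29.530 d per day, 220.5° corresponds to 18.09 days.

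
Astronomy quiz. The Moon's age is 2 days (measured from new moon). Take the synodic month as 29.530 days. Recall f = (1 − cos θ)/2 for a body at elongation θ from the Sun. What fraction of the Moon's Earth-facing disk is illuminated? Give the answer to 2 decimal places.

Phase angle: θ = 360°·(2 d)/(29.530 d) = 24.4°.
cos 24.4° = 0.911, so f = (1 − 0.911)/2 = 0.045.

0.04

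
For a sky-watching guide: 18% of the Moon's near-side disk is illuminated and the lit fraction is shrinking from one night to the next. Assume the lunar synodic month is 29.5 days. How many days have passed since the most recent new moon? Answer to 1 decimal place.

cos θ = 1 − 2f = 0.640, giving a principal value of 50.2°.
Waning ⇒ past full, so θ = 360° − 50.2° = 309.8°.
At 360°/29.5 d per day, 309.8° corresponds to 25.39 days.

25.4 days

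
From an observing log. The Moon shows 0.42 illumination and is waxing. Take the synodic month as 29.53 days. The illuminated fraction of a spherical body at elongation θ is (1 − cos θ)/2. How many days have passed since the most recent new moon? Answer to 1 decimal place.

cos θ = 1 − 2f = 0.160, giving a principal value of 80.8°.
The Moon is waxing (0°–180°), so θ = 80.8° directly.
Age = 29.53 × 80.8°/360° ≈ 6.63 days.

6.6 days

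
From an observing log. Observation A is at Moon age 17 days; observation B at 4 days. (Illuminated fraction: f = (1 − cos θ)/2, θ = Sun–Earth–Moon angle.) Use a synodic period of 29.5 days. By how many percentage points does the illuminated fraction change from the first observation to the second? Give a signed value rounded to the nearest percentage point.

First observation: θ = 360°·17/29.5 = 207.5°, so f = 0.944.
Second observation: θ = 48.8°, f = 0.171.
Δf = 0.171 − 0.944 = -0.773, i.e. -77 pp.

-77 percentage points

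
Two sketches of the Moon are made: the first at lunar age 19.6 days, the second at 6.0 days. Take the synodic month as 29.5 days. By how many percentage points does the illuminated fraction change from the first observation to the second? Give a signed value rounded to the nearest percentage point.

First observation: θ = 360°·19.6/29.5 = 239.2°, so f = 0.756.
Second observation: θ = 73.2°, f = 0.356.
Δf = 0.356 − 0.756 = -0.400, i.e. -40 pp.

-40 percentage points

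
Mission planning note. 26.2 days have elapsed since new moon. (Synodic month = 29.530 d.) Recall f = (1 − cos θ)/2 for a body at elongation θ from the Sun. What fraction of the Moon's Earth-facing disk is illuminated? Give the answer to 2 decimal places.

0.12

Phase angle: θ = 360°·(26.2 d)/(29.530 d) = 319.4°.
cos 319.4° = 0.759, so f = (1 − 0.759)/2 = 0.120.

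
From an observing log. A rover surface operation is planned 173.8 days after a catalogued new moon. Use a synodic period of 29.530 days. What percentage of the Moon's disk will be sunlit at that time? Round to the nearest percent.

12%

Reduce mod P: 173.8 − 5×29.530 = 26.15 d into the current lunation.
Phase angle: θ = 360°·(26.15 d)/(29.530 d) = 318.8°.
cos 318.8° = 0.752, so f = (1 − 0.752)/2 = 0.124, so 12%.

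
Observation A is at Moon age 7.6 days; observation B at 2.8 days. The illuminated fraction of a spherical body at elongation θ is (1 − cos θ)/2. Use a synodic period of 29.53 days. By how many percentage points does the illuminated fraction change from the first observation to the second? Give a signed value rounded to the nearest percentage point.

-44 pp

First observation: θ = 360°·7.6/29.53 = 92.7°, so f = 0.523.
Second observation: θ = 34.1°, f = 0.086.
Δf = 0.086 − 0.523 = -0.437, i.e. -44 pp.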